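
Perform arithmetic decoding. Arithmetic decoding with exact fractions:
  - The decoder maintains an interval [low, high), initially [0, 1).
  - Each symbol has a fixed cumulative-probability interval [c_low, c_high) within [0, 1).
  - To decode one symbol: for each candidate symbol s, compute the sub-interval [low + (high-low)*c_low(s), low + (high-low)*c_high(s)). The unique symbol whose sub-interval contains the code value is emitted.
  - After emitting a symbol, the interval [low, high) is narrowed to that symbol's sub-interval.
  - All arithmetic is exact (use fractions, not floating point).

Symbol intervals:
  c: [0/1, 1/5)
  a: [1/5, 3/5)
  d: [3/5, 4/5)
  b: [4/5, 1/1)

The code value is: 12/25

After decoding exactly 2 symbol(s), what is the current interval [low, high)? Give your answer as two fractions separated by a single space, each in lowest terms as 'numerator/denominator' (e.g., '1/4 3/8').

Answer: 11/25 13/25

Derivation:
Step 1: interval [0/1, 1/1), width = 1/1 - 0/1 = 1/1
  'c': [0/1 + 1/1*0/1, 0/1 + 1/1*1/5) = [0/1, 1/5)
  'a': [0/1 + 1/1*1/5, 0/1 + 1/1*3/5) = [1/5, 3/5) <- contains code 12/25
  'd': [0/1 + 1/1*3/5, 0/1 + 1/1*4/5) = [3/5, 4/5)
  'b': [0/1 + 1/1*4/5, 0/1 + 1/1*1/1) = [4/5, 1/1)
  emit 'a', narrow to [1/5, 3/5)
Step 2: interval [1/5, 3/5), width = 3/5 - 1/5 = 2/5
  'c': [1/5 + 2/5*0/1, 1/5 + 2/5*1/5) = [1/5, 7/25)
  'a': [1/5 + 2/5*1/5, 1/5 + 2/5*3/5) = [7/25, 11/25)
  'd': [1/5 + 2/5*3/5, 1/5 + 2/5*4/5) = [11/25, 13/25) <- contains code 12/25
  'b': [1/5 + 2/5*4/5, 1/5 + 2/5*1/1) = [13/25, 3/5)
  emit 'd', narrow to [11/25, 13/25)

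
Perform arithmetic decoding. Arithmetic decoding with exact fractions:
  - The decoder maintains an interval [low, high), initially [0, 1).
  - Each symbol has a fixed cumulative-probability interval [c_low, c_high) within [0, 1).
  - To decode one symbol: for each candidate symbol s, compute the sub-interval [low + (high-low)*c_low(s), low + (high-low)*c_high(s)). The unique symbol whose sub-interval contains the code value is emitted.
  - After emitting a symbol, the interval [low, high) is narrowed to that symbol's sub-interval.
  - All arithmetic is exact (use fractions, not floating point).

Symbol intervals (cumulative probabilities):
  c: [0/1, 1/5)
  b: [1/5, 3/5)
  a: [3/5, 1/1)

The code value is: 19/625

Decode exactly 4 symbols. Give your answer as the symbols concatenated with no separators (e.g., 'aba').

Answer: ccab

Derivation:
Step 1: interval [0/1, 1/1), width = 1/1 - 0/1 = 1/1
  'c': [0/1 + 1/1*0/1, 0/1 + 1/1*1/5) = [0/1, 1/5) <- contains code 19/625
  'b': [0/1 + 1/1*1/5, 0/1 + 1/1*3/5) = [1/5, 3/5)
  'a': [0/1 + 1/1*3/5, 0/1 + 1/1*1/1) = [3/5, 1/1)
  emit 'c', narrow to [0/1, 1/5)
Step 2: interval [0/1, 1/5), width = 1/5 - 0/1 = 1/5
  'c': [0/1 + 1/5*0/1, 0/1 + 1/5*1/5) = [0/1, 1/25) <- contains code 19/625
  'b': [0/1 + 1/5*1/5, 0/1 + 1/5*3/5) = [1/25, 3/25)
  'a': [0/1 + 1/5*3/5, 0/1 + 1/5*1/1) = [3/25, 1/5)
  emit 'c', narrow to [0/1, 1/25)
Step 3: interval [0/1, 1/25), width = 1/25 - 0/1 = 1/25
  'c': [0/1 + 1/25*0/1, 0/1 + 1/25*1/5) = [0/1, 1/125)
  'b': [0/1 + 1/25*1/5, 0/1 + 1/25*3/5) = [1/125, 3/125)
  'a': [0/1 + 1/25*3/5, 0/1 + 1/25*1/1) = [3/125, 1/25) <- contains code 19/625
  emit 'a', narrow to [3/125, 1/25)
Step 4: interval [3/125, 1/25), width = 1/25 - 3/125 = 2/125
  'c': [3/125 + 2/125*0/1, 3/125 + 2/125*1/5) = [3/125, 17/625)
  'b': [3/125 + 2/125*1/5, 3/125 + 2/125*3/5) = [17/625, 21/625) <- contains code 19/625
  'a': [3/125 + 2/125*3/5, 3/125 + 2/125*1/1) = [21/625, 1/25)
  emit 'b', narrow to [17/625, 21/625)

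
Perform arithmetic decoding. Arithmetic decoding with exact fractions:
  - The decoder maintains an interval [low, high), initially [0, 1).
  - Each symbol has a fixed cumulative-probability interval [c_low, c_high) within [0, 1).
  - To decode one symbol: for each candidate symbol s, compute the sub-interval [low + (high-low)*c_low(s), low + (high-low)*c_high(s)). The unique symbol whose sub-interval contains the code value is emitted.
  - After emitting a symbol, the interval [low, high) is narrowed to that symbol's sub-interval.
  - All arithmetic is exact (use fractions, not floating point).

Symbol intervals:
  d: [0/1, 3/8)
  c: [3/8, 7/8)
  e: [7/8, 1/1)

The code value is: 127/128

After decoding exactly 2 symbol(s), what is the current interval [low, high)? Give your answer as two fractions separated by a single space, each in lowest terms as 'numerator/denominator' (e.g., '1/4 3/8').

Answer: 63/64 1/1

Derivation:
Step 1: interval [0/1, 1/1), width = 1/1 - 0/1 = 1/1
  'd': [0/1 + 1/1*0/1, 0/1 + 1/1*3/8) = [0/1, 3/8)
  'c': [0/1 + 1/1*3/8, 0/1 + 1/1*7/8) = [3/8, 7/8)
  'e': [0/1 + 1/1*7/8, 0/1 + 1/1*1/1) = [7/8, 1/1) <- contains code 127/128
  emit 'e', narrow to [7/8, 1/1)
Step 2: interval [7/8, 1/1), width = 1/1 - 7/8 = 1/8
  'd': [7/8 + 1/8*0/1, 7/8 + 1/8*3/8) = [7/8, 59/64)
  'c': [7/8 + 1/8*3/8, 7/8 + 1/8*7/8) = [59/64, 63/64)
  'e': [7/8 + 1/8*7/8, 7/8 + 1/8*1/1) = [63/64, 1/1) <- contains code 127/128
  emit 'e', narrow to [63/64, 1/1)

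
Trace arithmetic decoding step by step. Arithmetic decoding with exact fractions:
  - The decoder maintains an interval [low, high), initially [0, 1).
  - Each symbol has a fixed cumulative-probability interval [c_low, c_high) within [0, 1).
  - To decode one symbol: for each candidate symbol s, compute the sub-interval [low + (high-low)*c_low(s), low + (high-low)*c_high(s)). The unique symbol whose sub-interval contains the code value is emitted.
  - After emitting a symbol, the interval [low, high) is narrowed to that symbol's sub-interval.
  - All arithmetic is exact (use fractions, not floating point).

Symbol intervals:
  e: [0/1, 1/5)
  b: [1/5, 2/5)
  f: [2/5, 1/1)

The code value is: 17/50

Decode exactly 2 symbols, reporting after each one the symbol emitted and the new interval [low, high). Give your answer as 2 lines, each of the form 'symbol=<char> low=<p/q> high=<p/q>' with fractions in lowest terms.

Step 1: interval [0/1, 1/1), width = 1/1 - 0/1 = 1/1
  'e': [0/1 + 1/1*0/1, 0/1 + 1/1*1/5) = [0/1, 1/5)
  'b': [0/1 + 1/1*1/5, 0/1 + 1/1*2/5) = [1/5, 2/5) <- contains code 17/50
  'f': [0/1 + 1/1*2/5, 0/1 + 1/1*1/1) = [2/5, 1/1)
  emit 'b', narrow to [1/5, 2/5)
Step 2: interval [1/5, 2/5), width = 2/5 - 1/5 = 1/5
  'e': [1/5 + 1/5*0/1, 1/5 + 1/5*1/5) = [1/5, 6/25)
  'b': [1/5 + 1/5*1/5, 1/5 + 1/5*2/5) = [6/25, 7/25)
  'f': [1/5 + 1/5*2/5, 1/5 + 1/5*1/1) = [7/25, 2/5) <- contains code 17/50
  emit 'f', narrow to [7/25, 2/5)

Answer: symbol=b low=1/5 high=2/5
symbol=f low=7/25 high=2/5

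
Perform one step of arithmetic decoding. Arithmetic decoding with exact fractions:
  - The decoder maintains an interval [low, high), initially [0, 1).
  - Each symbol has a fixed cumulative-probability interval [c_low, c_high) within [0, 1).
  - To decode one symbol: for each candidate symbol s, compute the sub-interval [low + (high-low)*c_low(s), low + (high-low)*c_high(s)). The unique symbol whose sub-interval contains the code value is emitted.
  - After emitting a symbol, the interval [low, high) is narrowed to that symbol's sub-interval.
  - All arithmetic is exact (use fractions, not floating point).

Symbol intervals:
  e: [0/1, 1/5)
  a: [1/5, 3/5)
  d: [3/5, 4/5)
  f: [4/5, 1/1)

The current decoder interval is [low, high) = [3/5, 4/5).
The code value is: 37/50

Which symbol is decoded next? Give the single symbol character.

Answer: d

Derivation:
Interval width = high − low = 4/5 − 3/5 = 1/5
Scaled code = (code − low) / width = (37/50 − 3/5) / 1/5 = 7/10
  e: [0/1, 1/5) 
  a: [1/5, 3/5) 
  d: [3/5, 4/5) ← scaled code falls here ✓
  f: [4/5, 1/1) 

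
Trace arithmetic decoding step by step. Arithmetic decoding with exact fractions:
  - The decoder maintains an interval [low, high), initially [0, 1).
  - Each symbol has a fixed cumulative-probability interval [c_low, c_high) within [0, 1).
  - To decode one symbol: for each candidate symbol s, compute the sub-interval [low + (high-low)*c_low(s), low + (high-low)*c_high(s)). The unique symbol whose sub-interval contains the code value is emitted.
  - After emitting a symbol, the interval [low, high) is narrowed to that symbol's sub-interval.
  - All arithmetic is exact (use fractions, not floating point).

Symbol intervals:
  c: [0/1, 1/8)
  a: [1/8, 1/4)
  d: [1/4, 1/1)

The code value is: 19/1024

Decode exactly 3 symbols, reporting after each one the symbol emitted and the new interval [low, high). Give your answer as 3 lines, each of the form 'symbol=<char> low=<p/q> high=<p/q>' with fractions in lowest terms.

Step 1: interval [0/1, 1/1), width = 1/1 - 0/1 = 1/1
  'c': [0/1 + 1/1*0/1, 0/1 + 1/1*1/8) = [0/1, 1/8) <- contains code 19/1024
  'a': [0/1 + 1/1*1/8, 0/1 + 1/1*1/4) = [1/8, 1/4)
  'd': [0/1 + 1/1*1/4, 0/1 + 1/1*1/1) = [1/4, 1/1)
  emit 'c', narrow to [0/1, 1/8)
Step 2: interval [0/1, 1/8), width = 1/8 - 0/1 = 1/8
  'c': [0/1 + 1/8*0/1, 0/1 + 1/8*1/8) = [0/1, 1/64)
  'a': [0/1 + 1/8*1/8, 0/1 + 1/8*1/4) = [1/64, 1/32) <- contains code 19/1024
  'd': [0/1 + 1/8*1/4, 0/1 + 1/8*1/1) = [1/32, 1/8)
  emit 'a', narrow to [1/64, 1/32)
Step 3: interval [1/64, 1/32), width = 1/32 - 1/64 = 1/64
  'c': [1/64 + 1/64*0/1, 1/64 + 1/64*1/8) = [1/64, 9/512)
  'a': [1/64 + 1/64*1/8, 1/64 + 1/64*1/4) = [9/512, 5/256) <- contains code 19/1024
  'd': [1/64 + 1/64*1/4, 1/64 + 1/64*1/1) = [5/256, 1/32)
  emit 'a', narrow to [9/512, 5/256)

Answer: symbol=c low=0/1 high=1/8
symbol=a low=1/64 high=1/32
symbol=a low=9/512 high=5/256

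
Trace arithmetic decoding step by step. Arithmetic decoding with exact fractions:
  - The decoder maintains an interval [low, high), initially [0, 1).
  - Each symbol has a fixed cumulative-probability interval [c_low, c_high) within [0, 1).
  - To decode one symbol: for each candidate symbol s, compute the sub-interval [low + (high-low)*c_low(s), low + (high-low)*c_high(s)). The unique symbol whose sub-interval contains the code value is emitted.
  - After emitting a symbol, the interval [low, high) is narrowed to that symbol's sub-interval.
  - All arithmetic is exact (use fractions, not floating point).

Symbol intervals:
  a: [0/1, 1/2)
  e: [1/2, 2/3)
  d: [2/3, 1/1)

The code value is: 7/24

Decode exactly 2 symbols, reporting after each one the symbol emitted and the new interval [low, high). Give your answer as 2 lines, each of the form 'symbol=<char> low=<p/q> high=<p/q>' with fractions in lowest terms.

Step 1: interval [0/1, 1/1), width = 1/1 - 0/1 = 1/1
  'a': [0/1 + 1/1*0/1, 0/1 + 1/1*1/2) = [0/1, 1/2) <- contains code 7/24
  'e': [0/1 + 1/1*1/2, 0/1 + 1/1*2/3) = [1/2, 2/3)
  'd': [0/1 + 1/1*2/3, 0/1 + 1/1*1/1) = [2/3, 1/1)
  emit 'a', narrow to [0/1, 1/2)
Step 2: interval [0/1, 1/2), width = 1/2 - 0/1 = 1/2
  'a': [0/1 + 1/2*0/1, 0/1 + 1/2*1/2) = [0/1, 1/4)
  'e': [0/1 + 1/2*1/2, 0/1 + 1/2*2/3) = [1/4, 1/3) <- contains code 7/24
  'd': [0/1 + 1/2*2/3, 0/1 + 1/2*1/1) = [1/3, 1/2)
  emit 'e', narrow to [1/4, 1/3)

Answer: symbol=a low=0/1 high=1/2
symbol=e low=1/4 high=1/3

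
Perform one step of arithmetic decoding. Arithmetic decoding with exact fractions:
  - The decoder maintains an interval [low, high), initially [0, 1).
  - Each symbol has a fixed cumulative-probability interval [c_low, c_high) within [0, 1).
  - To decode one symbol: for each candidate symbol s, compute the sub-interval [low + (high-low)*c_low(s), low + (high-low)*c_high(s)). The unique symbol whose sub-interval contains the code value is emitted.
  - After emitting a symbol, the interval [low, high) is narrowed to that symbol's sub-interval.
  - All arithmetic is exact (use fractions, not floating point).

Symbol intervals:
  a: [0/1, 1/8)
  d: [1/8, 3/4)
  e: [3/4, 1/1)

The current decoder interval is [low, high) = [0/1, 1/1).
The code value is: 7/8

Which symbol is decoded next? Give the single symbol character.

Interval width = high − low = 1/1 − 0/1 = 1/1
Scaled code = (code − low) / width = (7/8 − 0/1) / 1/1 = 7/8
  a: [0/1, 1/8) 
  d: [1/8, 3/4) 
  e: [3/4, 1/1) ← scaled code falls here ✓

Answer: e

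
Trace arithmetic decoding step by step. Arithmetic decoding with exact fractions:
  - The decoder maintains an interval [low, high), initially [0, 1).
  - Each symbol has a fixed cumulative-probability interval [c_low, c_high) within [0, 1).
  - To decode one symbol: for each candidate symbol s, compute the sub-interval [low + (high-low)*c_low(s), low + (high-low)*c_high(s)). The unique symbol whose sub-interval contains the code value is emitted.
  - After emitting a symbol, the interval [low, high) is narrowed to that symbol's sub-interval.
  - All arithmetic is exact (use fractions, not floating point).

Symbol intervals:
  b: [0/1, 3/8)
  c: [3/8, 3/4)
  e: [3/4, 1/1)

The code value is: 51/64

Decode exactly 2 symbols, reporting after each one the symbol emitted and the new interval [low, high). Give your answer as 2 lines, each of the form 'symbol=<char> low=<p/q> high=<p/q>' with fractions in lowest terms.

Answer: symbol=e low=3/4 high=1/1
symbol=b low=3/4 high=27/32

Derivation:
Step 1: interval [0/1, 1/1), width = 1/1 - 0/1 = 1/1
  'b': [0/1 + 1/1*0/1, 0/1 + 1/1*3/8) = [0/1, 3/8)
  'c': [0/1 + 1/1*3/8, 0/1 + 1/1*3/4) = [3/8, 3/4)
  'e': [0/1 + 1/1*3/4, 0/1 + 1/1*1/1) = [3/4, 1/1) <- contains code 51/64
  emit 'e', narrow to [3/4, 1/1)
Step 2: interval [3/4, 1/1), width = 1/1 - 3/4 = 1/4
  'b': [3/4 + 1/4*0/1, 3/4 + 1/4*3/8) = [3/4, 27/32) <- contains code 51/64
  'c': [3/4 + 1/4*3/8, 3/4 + 1/4*3/4) = [27/32, 15/16)
  'e': [3/4 + 1/4*3/4, 3/4 + 1/4*1/1) = [15/16, 1/1)
  emit 'b', narrow to [3/4, 27/32)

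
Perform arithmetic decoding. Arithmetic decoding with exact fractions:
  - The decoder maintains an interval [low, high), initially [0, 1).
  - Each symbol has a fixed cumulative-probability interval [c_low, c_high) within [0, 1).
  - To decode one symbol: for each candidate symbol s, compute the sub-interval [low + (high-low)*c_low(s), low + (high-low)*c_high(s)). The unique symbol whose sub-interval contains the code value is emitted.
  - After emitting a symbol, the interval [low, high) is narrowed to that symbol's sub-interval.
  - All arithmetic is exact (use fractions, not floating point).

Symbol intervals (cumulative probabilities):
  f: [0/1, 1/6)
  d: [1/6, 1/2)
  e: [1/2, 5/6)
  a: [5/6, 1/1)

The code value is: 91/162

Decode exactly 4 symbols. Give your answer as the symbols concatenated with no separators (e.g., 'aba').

Step 1: interval [0/1, 1/1), width = 1/1 - 0/1 = 1/1
  'f': [0/1 + 1/1*0/1, 0/1 + 1/1*1/6) = [0/1, 1/6)
  'd': [0/1 + 1/1*1/6, 0/1 + 1/1*1/2) = [1/6, 1/2)
  'e': [0/1 + 1/1*1/2, 0/1 + 1/1*5/6) = [1/2, 5/6) <- contains code 91/162
  'a': [0/1 + 1/1*5/6, 0/1 + 1/1*1/1) = [5/6, 1/1)
  emit 'e', narrow to [1/2, 5/6)
Step 2: interval [1/2, 5/6), width = 5/6 - 1/2 = 1/3
  'f': [1/2 + 1/3*0/1, 1/2 + 1/3*1/6) = [1/2, 5/9)
  'd': [1/2 + 1/3*1/6, 1/2 + 1/3*1/2) = [5/9, 2/3) <- contains code 91/162
  'e': [1/2 + 1/3*1/2, 1/2 + 1/3*5/6) = [2/3, 7/9)
  'a': [1/2 + 1/3*5/6, 1/2 + 1/3*1/1) = [7/9, 5/6)
  emit 'd', narrow to [5/9, 2/3)
Step 3: interval [5/9, 2/3), width = 2/3 - 5/9 = 1/9
  'f': [5/9 + 1/9*0/1, 5/9 + 1/9*1/6) = [5/9, 31/54) <- contains code 91/162
  'd': [5/9 + 1/9*1/6, 5/9 + 1/9*1/2) = [31/54, 11/18)
  'e': [5/9 + 1/9*1/2, 5/9 + 1/9*5/6) = [11/18, 35/54)
  'a': [5/9 + 1/9*5/6, 5/9 + 1/9*1/1) = [35/54, 2/3)
  emit 'f', narrow to [5/9, 31/54)
Step 4: interval [5/9, 31/54), width = 31/54 - 5/9 = 1/54
  'f': [5/9 + 1/54*0/1, 5/9 + 1/54*1/6) = [5/9, 181/324)
  'd': [5/9 + 1/54*1/6, 5/9 + 1/54*1/2) = [181/324, 61/108) <- contains code 91/162
  'e': [5/9 + 1/54*1/2, 5/9 + 1/54*5/6) = [61/108, 185/324)
  'a': [5/9 + 1/54*5/6, 5/9 + 1/54*1/1) = [185/324, 31/54)
  emit 'd', narrow to [181/324, 61/108)

Answer: edfd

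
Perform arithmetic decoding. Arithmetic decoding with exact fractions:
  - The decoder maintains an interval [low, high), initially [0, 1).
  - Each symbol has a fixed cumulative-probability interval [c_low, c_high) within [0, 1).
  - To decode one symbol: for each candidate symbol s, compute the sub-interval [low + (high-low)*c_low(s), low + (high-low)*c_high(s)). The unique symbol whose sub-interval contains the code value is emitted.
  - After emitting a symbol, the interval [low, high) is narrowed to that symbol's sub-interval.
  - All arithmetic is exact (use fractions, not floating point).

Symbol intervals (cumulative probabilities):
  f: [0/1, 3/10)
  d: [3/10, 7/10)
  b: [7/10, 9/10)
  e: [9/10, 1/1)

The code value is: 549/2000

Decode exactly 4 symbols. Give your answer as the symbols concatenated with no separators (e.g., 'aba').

Step 1: interval [0/1, 1/1), width = 1/1 - 0/1 = 1/1
  'f': [0/1 + 1/1*0/1, 0/1 + 1/1*3/10) = [0/1, 3/10) <- contains code 549/2000
  'd': [0/1 + 1/1*3/10, 0/1 + 1/1*7/10) = [3/10, 7/10)
  'b': [0/1 + 1/1*7/10, 0/1 + 1/1*9/10) = [7/10, 9/10)
  'e': [0/1 + 1/1*9/10, 0/1 + 1/1*1/1) = [9/10, 1/1)
  emit 'f', narrow to [0/1, 3/10)
Step 2: interval [0/1, 3/10), width = 3/10 - 0/1 = 3/10
  'f': [0/1 + 3/10*0/1, 0/1 + 3/10*3/10) = [0/1, 9/100)
  'd': [0/1 + 3/10*3/10, 0/1 + 3/10*7/10) = [9/100, 21/100)
  'b': [0/1 + 3/10*7/10, 0/1 + 3/10*9/10) = [21/100, 27/100)
  'e': [0/1 + 3/10*9/10, 0/1 + 3/10*1/1) = [27/100, 3/10) <- contains code 549/2000
  emit 'e', narrow to [27/100, 3/10)
Step 3: interval [27/100, 3/10), width = 3/10 - 27/100 = 3/100
  'f': [27/100 + 3/100*0/1, 27/100 + 3/100*3/10) = [27/100, 279/1000) <- contains code 549/2000
  'd': [27/100 + 3/100*3/10, 27/100 + 3/100*7/10) = [279/1000, 291/1000)
  'b': [27/100 + 3/100*7/10, 27/100 + 3/100*9/10) = [291/1000, 297/1000)
  'e': [27/100 + 3/100*9/10, 27/100 + 3/100*1/1) = [297/1000, 3/10)
  emit 'f', narrow to [27/100, 279/1000)
Step 4: interval [27/100, 279/1000), width = 279/1000 - 27/100 = 9/1000
  'f': [27/100 + 9/1000*0/1, 27/100 + 9/1000*3/10) = [27/100, 2727/10000)
  'd': [27/100 + 9/1000*3/10, 27/100 + 9/1000*7/10) = [2727/10000, 2763/10000) <- contains code 549/2000
  'b': [27/100 + 9/1000*7/10, 27/100 + 9/1000*9/10) = [2763/10000, 2781/10000)
  'e': [27/100 + 9/1000*9/10, 27/100 + 9/1000*1/1) = [2781/10000, 279/1000)
  emit 'd', narrow to [2727/10000, 2763/10000)

Answer: fefd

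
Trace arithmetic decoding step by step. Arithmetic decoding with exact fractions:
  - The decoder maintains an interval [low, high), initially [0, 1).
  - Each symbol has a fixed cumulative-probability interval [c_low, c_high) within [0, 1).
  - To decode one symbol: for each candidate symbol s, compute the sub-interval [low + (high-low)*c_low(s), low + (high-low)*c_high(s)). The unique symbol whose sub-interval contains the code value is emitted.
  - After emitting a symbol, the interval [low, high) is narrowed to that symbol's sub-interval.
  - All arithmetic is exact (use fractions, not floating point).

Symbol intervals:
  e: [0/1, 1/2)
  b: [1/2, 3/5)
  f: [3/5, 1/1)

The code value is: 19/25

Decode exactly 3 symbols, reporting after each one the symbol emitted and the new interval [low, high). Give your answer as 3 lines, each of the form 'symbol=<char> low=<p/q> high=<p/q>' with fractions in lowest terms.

Answer: symbol=f low=3/5 high=1/1
symbol=e low=3/5 high=4/5
symbol=f low=18/25 high=4/5

Derivation:
Step 1: interval [0/1, 1/1), width = 1/1 - 0/1 = 1/1
  'e': [0/1 + 1/1*0/1, 0/1 + 1/1*1/2) = [0/1, 1/2)
  'b': [0/1 + 1/1*1/2, 0/1 + 1/1*3/5) = [1/2, 3/5)
  'f': [0/1 + 1/1*3/5, 0/1 + 1/1*1/1) = [3/5, 1/1) <- contains code 19/25
  emit 'f', narrow to [3/5, 1/1)
Step 2: interval [3/5, 1/1), width = 1/1 - 3/5 = 2/5
  'e': [3/5 + 2/5*0/1, 3/5 + 2/5*1/2) = [3/5, 4/5) <- contains code 19/25
  'b': [3/5 + 2/5*1/2, 3/5 + 2/5*3/5) = [4/5, 21/25)
  'f': [3/5 + 2/5*3/5, 3/5 + 2/5*1/1) = [21/25, 1/1)
  emit 'e', narrow to [3/5, 4/5)
Step 3: interval [3/5, 4/5), width = 4/5 - 3/5 = 1/5
  'e': [3/5 + 1/5*0/1, 3/5 + 1/5*1/2) = [3/5, 7/10)
  'b': [3/5 + 1/5*1/2, 3/5 + 1/5*3/5) = [7/10, 18/25)
  'f': [3/5 + 1/5*3/5, 3/5 + 1/5*1/1) = [18/25, 4/5) <- contains code 19/25
  emit 'f', narrow to [18/25, 4/5)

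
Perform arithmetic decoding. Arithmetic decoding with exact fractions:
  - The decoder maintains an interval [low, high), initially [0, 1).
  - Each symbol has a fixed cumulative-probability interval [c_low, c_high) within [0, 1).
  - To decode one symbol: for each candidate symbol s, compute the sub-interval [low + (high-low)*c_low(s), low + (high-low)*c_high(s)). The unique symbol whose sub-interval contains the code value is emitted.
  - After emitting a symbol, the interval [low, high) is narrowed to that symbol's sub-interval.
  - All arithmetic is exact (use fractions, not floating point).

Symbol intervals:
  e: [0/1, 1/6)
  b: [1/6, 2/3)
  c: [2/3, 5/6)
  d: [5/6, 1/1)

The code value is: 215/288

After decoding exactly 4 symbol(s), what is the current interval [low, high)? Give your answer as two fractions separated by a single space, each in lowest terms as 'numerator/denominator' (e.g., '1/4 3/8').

Answer: 107/144 3/4

Derivation:
Step 1: interval [0/1, 1/1), width = 1/1 - 0/1 = 1/1
  'e': [0/1 + 1/1*0/1, 0/1 + 1/1*1/6) = [0/1, 1/6)
  'b': [0/1 + 1/1*1/6, 0/1 + 1/1*2/3) = [1/6, 2/3)
  'c': [0/1 + 1/1*2/3, 0/1 + 1/1*5/6) = [2/3, 5/6) <- contains code 215/288
  'd': [0/1 + 1/1*5/6, 0/1 + 1/1*1/1) = [5/6, 1/1)
  emit 'c', narrow to [2/3, 5/6)
Step 2: interval [2/3, 5/6), width = 5/6 - 2/3 = 1/6
  'e': [2/3 + 1/6*0/1, 2/3 + 1/6*1/6) = [2/3, 25/36)
  'b': [2/3 + 1/6*1/6, 2/3 + 1/6*2/3) = [25/36, 7/9) <- contains code 215/288
  'c': [2/3 + 1/6*2/3, 2/3 + 1/6*5/6) = [7/9, 29/36)
  'd': [2/3 + 1/6*5/6, 2/3 + 1/6*1/1) = [29/36, 5/6)
  emit 'b', narrow to [25/36, 7/9)
Step 3: interval [25/36, 7/9), width = 7/9 - 25/36 = 1/12
  'e': [25/36 + 1/12*0/1, 25/36 + 1/12*1/6) = [25/36, 17/24)
  'b': [25/36 + 1/12*1/6, 25/36 + 1/12*2/3) = [17/24, 3/4) <- contains code 215/288
  'c': [25/36 + 1/12*2/3, 25/36 + 1/12*5/6) = [3/4, 55/72)
  'd': [25/36 + 1/12*5/6, 25/36 + 1/12*1/1) = [55/72, 7/9)
  emit 'b', narrow to [17/24, 3/4)
Step 4: interval [17/24, 3/4), width = 3/4 - 17/24 = 1/24
  'e': [17/24 + 1/24*0/1, 17/24 + 1/24*1/6) = [17/24, 103/144)
  'b': [17/24 + 1/24*1/6, 17/24 + 1/24*2/3) = [103/144, 53/72)
  'c': [17/24 + 1/24*2/3, 17/24 + 1/24*5/6) = [53/72, 107/144)
  'd': [17/24 + 1/24*5/6, 17/24 + 1/24*1/1) = [107/144, 3/4) <- contains code 215/288
  emit 'd', narrow to [107/144, 3/4)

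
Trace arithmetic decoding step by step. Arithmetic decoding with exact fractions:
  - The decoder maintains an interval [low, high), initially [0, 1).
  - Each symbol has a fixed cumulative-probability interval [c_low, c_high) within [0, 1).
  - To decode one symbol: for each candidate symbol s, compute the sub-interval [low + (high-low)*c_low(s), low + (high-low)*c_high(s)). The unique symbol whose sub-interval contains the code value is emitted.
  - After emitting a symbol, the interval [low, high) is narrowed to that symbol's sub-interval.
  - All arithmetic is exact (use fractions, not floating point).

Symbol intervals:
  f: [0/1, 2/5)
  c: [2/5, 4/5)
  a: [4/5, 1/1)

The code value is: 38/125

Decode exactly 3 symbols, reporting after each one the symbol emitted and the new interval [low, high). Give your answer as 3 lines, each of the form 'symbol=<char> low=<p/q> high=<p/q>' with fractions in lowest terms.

Answer: symbol=f low=0/1 high=2/5
symbol=c low=4/25 high=8/25
symbol=a low=36/125 high=8/25

Derivation:
Step 1: interval [0/1, 1/1), width = 1/1 - 0/1 = 1/1
  'f': [0/1 + 1/1*0/1, 0/1 + 1/1*2/5) = [0/1, 2/5) <- contains code 38/125
  'c': [0/1 + 1/1*2/5, 0/1 + 1/1*4/5) = [2/5, 4/5)
  'a': [0/1 + 1/1*4/5, 0/1 + 1/1*1/1) = [4/5, 1/1)
  emit 'f', narrow to [0/1, 2/5)
Step 2: interval [0/1, 2/5), width = 2/5 - 0/1 = 2/5
  'f': [0/1 + 2/5*0/1, 0/1 + 2/5*2/5) = [0/1, 4/25)
  'c': [0/1 + 2/5*2/5, 0/1 + 2/5*4/5) = [4/25, 8/25) <- contains code 38/125
  'a': [0/1 + 2/5*4/5, 0/1 + 2/5*1/1) = [8/25, 2/5)
  emit 'c', narrow to [4/25, 8/25)
Step 3: interval [4/25, 8/25), width = 8/25 - 4/25 = 4/25
  'f': [4/25 + 4/25*0/1, 4/25 + 4/25*2/5) = [4/25, 28/125)
  'c': [4/25 + 4/25*2/5, 4/25 + 4/25*4/5) = [28/125, 36/125)
  'a': [4/25 + 4/25*4/5, 4/25 + 4/25*1/1) = [36/125, 8/25) <- contains code 38/125
  emit 'a', narrow to [36/125, 8/25)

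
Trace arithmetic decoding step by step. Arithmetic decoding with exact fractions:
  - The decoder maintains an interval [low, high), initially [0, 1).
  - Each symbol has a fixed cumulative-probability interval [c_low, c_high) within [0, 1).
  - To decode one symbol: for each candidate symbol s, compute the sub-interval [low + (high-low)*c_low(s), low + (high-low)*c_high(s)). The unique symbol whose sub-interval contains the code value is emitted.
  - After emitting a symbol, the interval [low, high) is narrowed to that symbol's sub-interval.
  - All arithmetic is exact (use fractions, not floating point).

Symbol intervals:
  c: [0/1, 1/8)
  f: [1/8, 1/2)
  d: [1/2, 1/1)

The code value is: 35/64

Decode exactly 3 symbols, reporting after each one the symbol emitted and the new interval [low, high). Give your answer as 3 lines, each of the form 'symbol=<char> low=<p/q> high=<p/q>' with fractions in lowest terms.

Step 1: interval [0/1, 1/1), width = 1/1 - 0/1 = 1/1
  'c': [0/1 + 1/1*0/1, 0/1 + 1/1*1/8) = [0/1, 1/8)
  'f': [0/1 + 1/1*1/8, 0/1 + 1/1*1/2) = [1/8, 1/2)
  'd': [0/1 + 1/1*1/2, 0/1 + 1/1*1/1) = [1/2, 1/1) <- contains code 35/64
  emit 'd', narrow to [1/2, 1/1)
Step 2: interval [1/2, 1/1), width = 1/1 - 1/2 = 1/2
  'c': [1/2 + 1/2*0/1, 1/2 + 1/2*1/8) = [1/2, 9/16) <- contains code 35/64
  'f': [1/2 + 1/2*1/8, 1/2 + 1/2*1/2) = [9/16, 3/4)
  'd': [1/2 + 1/2*1/2, 1/2 + 1/2*1/1) = [3/4, 1/1)
  emit 'c', narrow to [1/2, 9/16)
Step 3: interval [1/2, 9/16), width = 9/16 - 1/2 = 1/16
  'c': [1/2 + 1/16*0/1, 1/2 + 1/16*1/8) = [1/2, 65/128)
  'f': [1/2 + 1/16*1/8, 1/2 + 1/16*1/2) = [65/128, 17/32)
  'd': [1/2 + 1/16*1/2, 1/2 + 1/16*1/1) = [17/32, 9/16) <- contains code 35/64
  emit 'd', narrow to [17/32, 9/16)

Answer: symbol=d low=1/2 high=1/1
symbol=c low=1/2 high=9/16
symbol=d low=17/32 high=9/16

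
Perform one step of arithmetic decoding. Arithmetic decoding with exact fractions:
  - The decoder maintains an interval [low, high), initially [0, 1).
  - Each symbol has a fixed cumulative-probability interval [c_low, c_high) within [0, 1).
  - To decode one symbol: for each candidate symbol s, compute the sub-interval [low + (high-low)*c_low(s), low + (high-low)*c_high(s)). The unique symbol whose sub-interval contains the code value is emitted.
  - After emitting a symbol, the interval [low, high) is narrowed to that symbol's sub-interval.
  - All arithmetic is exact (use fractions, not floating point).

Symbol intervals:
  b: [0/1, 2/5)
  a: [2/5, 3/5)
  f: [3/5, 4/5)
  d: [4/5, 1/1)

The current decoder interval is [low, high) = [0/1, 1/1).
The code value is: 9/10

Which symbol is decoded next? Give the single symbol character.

Interval width = high − low = 1/1 − 0/1 = 1/1
Scaled code = (code − low) / width = (9/10 − 0/1) / 1/1 = 9/10
  b: [0/1, 2/5) 
  a: [2/5, 3/5) 
  f: [3/5, 4/5) 
  d: [4/5, 1/1) ← scaled code falls here ✓

Answer: d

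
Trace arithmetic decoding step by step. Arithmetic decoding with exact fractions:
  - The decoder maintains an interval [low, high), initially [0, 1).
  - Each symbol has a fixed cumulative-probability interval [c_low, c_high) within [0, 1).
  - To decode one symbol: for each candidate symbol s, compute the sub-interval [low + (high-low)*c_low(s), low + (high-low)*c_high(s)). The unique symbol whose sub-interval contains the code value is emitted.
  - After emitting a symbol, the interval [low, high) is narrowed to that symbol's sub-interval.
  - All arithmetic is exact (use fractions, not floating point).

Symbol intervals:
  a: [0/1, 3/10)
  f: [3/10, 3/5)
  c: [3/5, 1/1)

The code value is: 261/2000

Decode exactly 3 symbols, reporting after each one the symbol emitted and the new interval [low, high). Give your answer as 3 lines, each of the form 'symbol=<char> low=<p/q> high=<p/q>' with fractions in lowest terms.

Step 1: interval [0/1, 1/1), width = 1/1 - 0/1 = 1/1
  'a': [0/1 + 1/1*0/1, 0/1 + 1/1*3/10) = [0/1, 3/10) <- contains code 261/2000
  'f': [0/1 + 1/1*3/10, 0/1 + 1/1*3/5) = [3/10, 3/5)
  'c': [0/1 + 1/1*3/5, 0/1 + 1/1*1/1) = [3/5, 1/1)
  emit 'a', narrow to [0/1, 3/10)
Step 2: interval [0/1, 3/10), width = 3/10 - 0/1 = 3/10
  'a': [0/1 + 3/10*0/1, 0/1 + 3/10*3/10) = [0/1, 9/100)
  'f': [0/1 + 3/10*3/10, 0/1 + 3/10*3/5) = [9/100, 9/50) <- contains code 261/2000
  'c': [0/1 + 3/10*3/5, 0/1 + 3/10*1/1) = [9/50, 3/10)
  emit 'f', narrow to [9/100, 9/50)
Step 3: interval [9/100, 9/50), width = 9/50 - 9/100 = 9/100
  'a': [9/100 + 9/100*0/1, 9/100 + 9/100*3/10) = [9/100, 117/1000)
  'f': [9/100 + 9/100*3/10, 9/100 + 9/100*3/5) = [117/1000, 18/125) <- contains code 261/2000
  'c': [9/100 + 9/100*3/5, 9/100 + 9/100*1/1) = [18/125, 9/50)
  emit 'f', narrow to [117/1000, 18/125)

Answer: symbol=a low=0/1 high=3/10
symbol=f low=9/100 high=9/50
symbol=f low=117/1000 high=18/125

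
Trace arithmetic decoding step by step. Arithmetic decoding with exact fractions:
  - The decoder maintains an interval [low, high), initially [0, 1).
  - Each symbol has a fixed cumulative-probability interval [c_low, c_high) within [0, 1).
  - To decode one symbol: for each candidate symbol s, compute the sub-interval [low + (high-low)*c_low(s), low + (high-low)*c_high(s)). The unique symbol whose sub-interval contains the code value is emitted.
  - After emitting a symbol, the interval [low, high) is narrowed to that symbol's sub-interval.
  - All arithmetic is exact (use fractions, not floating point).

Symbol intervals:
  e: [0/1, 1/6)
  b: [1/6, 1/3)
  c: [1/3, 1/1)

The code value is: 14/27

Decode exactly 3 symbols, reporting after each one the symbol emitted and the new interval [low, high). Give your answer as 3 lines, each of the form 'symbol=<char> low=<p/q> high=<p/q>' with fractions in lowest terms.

Step 1: interval [0/1, 1/1), width = 1/1 - 0/1 = 1/1
  'e': [0/1 + 1/1*0/1, 0/1 + 1/1*1/6) = [0/1, 1/6)
  'b': [0/1 + 1/1*1/6, 0/1 + 1/1*1/3) = [1/6, 1/3)
  'c': [0/1 + 1/1*1/3, 0/1 + 1/1*1/1) = [1/3, 1/1) <- contains code 14/27
  emit 'c', narrow to [1/3, 1/1)
Step 2: interval [1/3, 1/1), width = 1/1 - 1/3 = 2/3
  'e': [1/3 + 2/3*0/1, 1/3 + 2/3*1/6) = [1/3, 4/9)
  'b': [1/3 + 2/3*1/6, 1/3 + 2/3*1/3) = [4/9, 5/9) <- contains code 14/27
  'c': [1/3 + 2/3*1/3, 1/3 + 2/3*1/1) = [5/9, 1/1)
  emit 'b', narrow to [4/9, 5/9)
Step 3: interval [4/9, 5/9), width = 5/9 - 4/9 = 1/9
  'e': [4/9 + 1/9*0/1, 4/9 + 1/9*1/6) = [4/9, 25/54)
  'b': [4/9 + 1/9*1/6, 4/9 + 1/9*1/3) = [25/54, 13/27)
  'c': [4/9 + 1/9*1/3, 4/9 + 1/9*1/1) = [13/27, 5/9) <- contains code 14/27
  emit 'c', narrow to [13/27, 5/9)

Answer: symbol=c low=1/3 high=1/1
symbol=b low=4/9 high=5/9
symbol=c low=13/27 high=5/9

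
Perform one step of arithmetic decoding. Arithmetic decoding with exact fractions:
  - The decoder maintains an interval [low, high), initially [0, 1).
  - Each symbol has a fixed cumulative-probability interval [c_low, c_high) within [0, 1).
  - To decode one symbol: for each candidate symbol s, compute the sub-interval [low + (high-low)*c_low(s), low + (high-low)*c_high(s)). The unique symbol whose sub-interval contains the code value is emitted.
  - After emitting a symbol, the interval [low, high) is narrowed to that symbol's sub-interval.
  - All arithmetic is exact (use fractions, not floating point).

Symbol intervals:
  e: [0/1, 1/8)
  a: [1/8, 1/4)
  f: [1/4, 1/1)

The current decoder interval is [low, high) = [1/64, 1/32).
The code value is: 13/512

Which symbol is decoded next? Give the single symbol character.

Interval width = high − low = 1/32 − 1/64 = 1/64
Scaled code = (code − low) / width = (13/512 − 1/64) / 1/64 = 5/8
  e: [0/1, 1/8) 
  a: [1/8, 1/4) 
  f: [1/4, 1/1) ← scaled code falls here ✓

Answer: f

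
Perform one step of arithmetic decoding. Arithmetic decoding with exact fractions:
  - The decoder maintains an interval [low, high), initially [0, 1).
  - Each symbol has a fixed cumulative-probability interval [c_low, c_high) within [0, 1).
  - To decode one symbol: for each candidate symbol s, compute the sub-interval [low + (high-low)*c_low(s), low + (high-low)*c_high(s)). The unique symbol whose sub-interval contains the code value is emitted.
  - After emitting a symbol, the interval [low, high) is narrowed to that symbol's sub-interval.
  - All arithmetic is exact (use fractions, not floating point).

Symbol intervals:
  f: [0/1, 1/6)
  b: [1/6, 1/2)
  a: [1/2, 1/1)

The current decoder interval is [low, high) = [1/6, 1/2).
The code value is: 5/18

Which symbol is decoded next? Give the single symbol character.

Interval width = high − low = 1/2 − 1/6 = 1/3
Scaled code = (code − low) / width = (5/18 − 1/6) / 1/3 = 1/3
  f: [0/1, 1/6) 
  b: [1/6, 1/2) ← scaled code falls here ✓
  a: [1/2, 1/1) 

Answer: b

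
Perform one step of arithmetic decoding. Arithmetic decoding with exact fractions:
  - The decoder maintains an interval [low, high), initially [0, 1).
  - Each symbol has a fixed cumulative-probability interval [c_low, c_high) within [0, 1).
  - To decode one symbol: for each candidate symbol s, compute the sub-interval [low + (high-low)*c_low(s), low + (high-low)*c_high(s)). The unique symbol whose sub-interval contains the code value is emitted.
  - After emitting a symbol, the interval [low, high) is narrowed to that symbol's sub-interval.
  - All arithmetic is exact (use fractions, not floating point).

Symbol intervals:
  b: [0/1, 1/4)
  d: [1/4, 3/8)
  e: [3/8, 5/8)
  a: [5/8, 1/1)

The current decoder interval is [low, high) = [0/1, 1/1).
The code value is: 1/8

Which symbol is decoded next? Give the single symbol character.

Interval width = high − low = 1/1 − 0/1 = 1/1
Scaled code = (code − low) / width = (1/8 − 0/1) / 1/1 = 1/8
  b: [0/1, 1/4) ← scaled code falls here ✓
  d: [1/4, 3/8) 
  e: [3/8, 5/8) 
  a: [5/8, 1/1) 

Answer: b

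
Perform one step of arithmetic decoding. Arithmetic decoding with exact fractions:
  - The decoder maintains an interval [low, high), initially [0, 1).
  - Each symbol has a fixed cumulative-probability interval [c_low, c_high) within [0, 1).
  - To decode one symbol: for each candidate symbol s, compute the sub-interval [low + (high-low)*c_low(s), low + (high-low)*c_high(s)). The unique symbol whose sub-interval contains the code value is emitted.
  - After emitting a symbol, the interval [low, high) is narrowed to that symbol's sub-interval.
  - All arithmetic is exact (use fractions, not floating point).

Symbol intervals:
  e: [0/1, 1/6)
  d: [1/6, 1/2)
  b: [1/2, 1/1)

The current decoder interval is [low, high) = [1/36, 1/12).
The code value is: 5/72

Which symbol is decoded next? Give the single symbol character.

Interval width = high − low = 1/12 − 1/36 = 1/18
Scaled code = (code − low) / width = (5/72 − 1/36) / 1/18 = 3/4
  e: [0/1, 1/6) 
  d: [1/6, 1/2) 
  b: [1/2, 1/1) ← scaled code falls here ✓

Answer: b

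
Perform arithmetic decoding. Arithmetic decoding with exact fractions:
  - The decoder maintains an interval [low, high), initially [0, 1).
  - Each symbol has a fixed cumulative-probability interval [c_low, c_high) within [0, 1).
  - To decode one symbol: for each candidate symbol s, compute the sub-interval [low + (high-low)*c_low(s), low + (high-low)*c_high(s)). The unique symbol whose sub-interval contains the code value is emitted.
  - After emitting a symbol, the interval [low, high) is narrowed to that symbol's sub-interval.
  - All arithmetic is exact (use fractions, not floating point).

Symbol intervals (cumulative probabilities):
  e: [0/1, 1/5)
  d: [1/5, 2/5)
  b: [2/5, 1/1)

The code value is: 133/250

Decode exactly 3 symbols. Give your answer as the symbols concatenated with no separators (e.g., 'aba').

Answer: bde

Derivation:
Step 1: interval [0/1, 1/1), width = 1/1 - 0/1 = 1/1
  'e': [0/1 + 1/1*0/1, 0/1 + 1/1*1/5) = [0/1, 1/5)
  'd': [0/1 + 1/1*1/5, 0/1 + 1/1*2/5) = [1/5, 2/5)
  'b': [0/1 + 1/1*2/5, 0/1 + 1/1*1/1) = [2/5, 1/1) <- contains code 133/250
  emit 'b', narrow to [2/5, 1/1)
Step 2: interval [2/5, 1/1), width = 1/1 - 2/5 = 3/5
  'e': [2/5 + 3/5*0/1, 2/5 + 3/5*1/5) = [2/5, 13/25)
  'd': [2/5 + 3/5*1/5, 2/5 + 3/5*2/5) = [13/25, 16/25) <- contains code 133/250
  'b': [2/5 + 3/5*2/5, 2/5 + 3/5*1/1) = [16/25, 1/1)
  emit 'd', narrow to [13/25, 16/25)
Step 3: interval [13/25, 16/25), width = 16/25 - 13/25 = 3/25
  'e': [13/25 + 3/25*0/1, 13/25 + 3/25*1/5) = [13/25, 68/125) <- contains code 133/250
  'd': [13/25 + 3/25*1/5, 13/25 + 3/25*2/5) = [68/125, 71/125)
  'b': [13/25 + 3/25*2/5, 13/25 + 3/25*1/1) = [71/125, 16/25)
  emit 'e', narrow to [13/25, 68/125)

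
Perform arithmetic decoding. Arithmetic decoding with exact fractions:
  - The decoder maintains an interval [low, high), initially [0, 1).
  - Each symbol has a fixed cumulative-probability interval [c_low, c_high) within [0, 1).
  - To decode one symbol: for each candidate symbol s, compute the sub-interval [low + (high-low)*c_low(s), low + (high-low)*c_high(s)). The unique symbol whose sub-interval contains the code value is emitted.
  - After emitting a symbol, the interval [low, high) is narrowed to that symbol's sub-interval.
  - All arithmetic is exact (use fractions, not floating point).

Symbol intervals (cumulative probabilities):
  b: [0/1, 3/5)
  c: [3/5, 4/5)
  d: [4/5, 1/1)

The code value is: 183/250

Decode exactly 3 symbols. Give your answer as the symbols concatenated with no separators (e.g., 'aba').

Answer: ccb

Derivation:
Step 1: interval [0/1, 1/1), width = 1/1 - 0/1 = 1/1
  'b': [0/1 + 1/1*0/1, 0/1 + 1/1*3/5) = [0/1, 3/5)
  'c': [0/1 + 1/1*3/5, 0/1 + 1/1*4/5) = [3/5, 4/5) <- contains code 183/250
  'd': [0/1 + 1/1*4/5, 0/1 + 1/1*1/1) = [4/5, 1/1)
  emit 'c', narrow to [3/5, 4/5)
Step 2: interval [3/5, 4/5), width = 4/5 - 3/5 = 1/5
  'b': [3/5 + 1/5*0/1, 3/5 + 1/5*3/5) = [3/5, 18/25)
  'c': [3/5 + 1/5*3/5, 3/5 + 1/5*4/5) = [18/25, 19/25) <- contains code 183/250
  'd': [3/5 + 1/5*4/5, 3/5 + 1/5*1/1) = [19/25, 4/5)
  emit 'c', narrow to [18/25, 19/25)
Step 3: interval [18/25, 19/25), width = 19/25 - 18/25 = 1/25
  'b': [18/25 + 1/25*0/1, 18/25 + 1/25*3/5) = [18/25, 93/125) <- contains code 183/250
  'c': [18/25 + 1/25*3/5, 18/25 + 1/25*4/5) = [93/125, 94/125)
  'd': [18/25 + 1/25*4/5, 18/25 + 1/25*1/1) = [94/125, 19/25)
  emit 'b', narrow to [18/25, 93/125)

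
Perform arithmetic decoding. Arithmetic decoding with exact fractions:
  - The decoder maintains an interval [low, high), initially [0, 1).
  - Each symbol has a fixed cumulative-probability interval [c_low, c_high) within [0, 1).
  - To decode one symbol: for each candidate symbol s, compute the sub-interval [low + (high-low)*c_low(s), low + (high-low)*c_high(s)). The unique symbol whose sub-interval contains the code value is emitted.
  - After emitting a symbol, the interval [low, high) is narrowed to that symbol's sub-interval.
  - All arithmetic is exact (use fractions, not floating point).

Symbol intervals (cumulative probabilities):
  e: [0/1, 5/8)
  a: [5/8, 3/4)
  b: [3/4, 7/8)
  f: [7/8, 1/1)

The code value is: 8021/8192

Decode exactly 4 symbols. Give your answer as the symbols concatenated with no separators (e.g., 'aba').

Step 1: interval [0/1, 1/1), width = 1/1 - 0/1 = 1/1
  'e': [0/1 + 1/1*0/1, 0/1 + 1/1*5/8) = [0/1, 5/8)
  'a': [0/1 + 1/1*5/8, 0/1 + 1/1*3/4) = [5/8, 3/4)
  'b': [0/1 + 1/1*3/4, 0/1 + 1/1*7/8) = [3/4, 7/8)
  'f': [0/1 + 1/1*7/8, 0/1 + 1/1*1/1) = [7/8, 1/1) <- contains code 8021/8192
  emit 'f', narrow to [7/8, 1/1)
Step 2: interval [7/8, 1/1), width = 1/1 - 7/8 = 1/8
  'e': [7/8 + 1/8*0/1, 7/8 + 1/8*5/8) = [7/8, 61/64)
  'a': [7/8 + 1/8*5/8, 7/8 + 1/8*3/4) = [61/64, 31/32)
  'b': [7/8 + 1/8*3/4, 7/8 + 1/8*7/8) = [31/32, 63/64) <- contains code 8021/8192
  'f': [7/8 + 1/8*7/8, 7/8 + 1/8*1/1) = [63/64, 1/1)
  emit 'b', narrow to [31/32, 63/64)
Step 3: interval [31/32, 63/64), width = 63/64 - 31/32 = 1/64
  'e': [31/32 + 1/64*0/1, 31/32 + 1/64*5/8) = [31/32, 501/512)
  'a': [31/32 + 1/64*5/8, 31/32 + 1/64*3/4) = [501/512, 251/256) <- contains code 8021/8192
  'b': [31/32 + 1/64*3/4, 31/32 + 1/64*7/8) = [251/256, 503/512)
  'f': [31/32 + 1/64*7/8, 31/32 + 1/64*1/1) = [503/512, 63/64)
  emit 'a', narrow to [501/512, 251/256)
Step 4: interval [501/512, 251/256), width = 251/256 - 501/512 = 1/512
  'e': [501/512 + 1/512*0/1, 501/512 + 1/512*5/8) = [501/512, 4013/4096) <- contains code 8021/8192
  'a': [501/512 + 1/512*5/8, 501/512 + 1/512*3/4) = [4013/4096, 2007/2048)
  'b': [501/512 + 1/512*3/4, 501/512 + 1/512*7/8) = [2007/2048, 4015/4096)
  'f': [501/512 + 1/512*7/8, 501/512 + 1/512*1/1) = [4015/4096, 251/256)
  emit 'e', narrow to [501/512, 4013/4096)

Answer: fbae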